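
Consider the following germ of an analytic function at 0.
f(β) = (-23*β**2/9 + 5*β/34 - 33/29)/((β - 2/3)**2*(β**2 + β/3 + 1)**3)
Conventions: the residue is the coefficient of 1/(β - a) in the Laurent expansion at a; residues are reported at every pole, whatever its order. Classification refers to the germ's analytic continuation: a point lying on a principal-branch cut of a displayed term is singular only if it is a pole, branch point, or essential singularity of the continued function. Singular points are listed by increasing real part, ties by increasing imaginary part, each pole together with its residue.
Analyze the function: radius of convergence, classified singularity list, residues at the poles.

Denominator factor (β - 2/3)^2: pole of order 2 at 2/3, modulus 2/3.
Denominator factor (β**2 + β/3 + 1)^3: discriminant -35/9, complex-conjugate roots (-1/6) + ((1/6)*sqrt(35))*i and (-1/6) - ((1/6)*sqrt(35))*i; poles of order 3, moduli 1 and 1.
The radius of convergence is the smallest modulus among the singular points: 2/3.
The factor β**2 + β/3 + 1 splits as (β - a)(β - a') with a = (-1/6) - ((1/6)*sqrt(35))*i, a' = (-1/6) + ((1/6)*sqrt(35))*i. At the order-3 pole a set g(β) = (β - a)^3*f(β) = [(-23*β**2/9 + 5*β/34 - 33/29)/(β - 2/3)**2] / (β - a')^3.
Order-3 pole: residue = g''(a)/2; g''((-1/6) - ((1/6)*sqrt(35))*i) = (-86967/123250) - ((9531/338198)*sqrt(35))*i, so the residue is (-86967/246500) - ((9531/676396)*sqrt(35))*i.
The factor β**2 + β/3 + 1 splits as (β - a)(β - a') with a = (-1/6) + ((1/6)*sqrt(35))*i, a' = (-1/6) - ((1/6)*sqrt(35))*i. At the order-3 pole a set g(β) = (β - a)^3*f(β) = [(-23*β**2/9 + 5*β/34 - 33/29)/(β - 2/3)**2] / (β - a')^3.
Order-3 pole: residue = g''(a)/2; g''((-1/6) + ((1/6)*sqrt(35))*i) = (-86967/123250) + ((9531/338198)*sqrt(35))*i, so the residue is (-86967/246500) + ((9531/676396)*sqrt(35))*i.
At the order-2 pole 2/3 set g(β) = (β - (2/3))^2*f(β) = (-23*β**2/9 + 5*β/34 - 33/29)/(β**2 + β/3 + 1)**3.
Order-2 pole: residue = g'(a); g'(2/3) = 86967/123250, so the residue is 86967/123250.
List the singular points by increasing real part (a conjugate pair: the negative imaginary part first).

Radius of convergence at 0: 2/3.
At (-1/6) - ((1/6)*sqrt(35))*i: a pole of order 3; residue (-86967/246500) - ((9531/676396)*sqrt(35))*i.
At (-1/6) + ((1/6)*sqrt(35))*i: a pole of order 3; residue (-86967/246500) + ((9531/676396)*sqrt(35))*i.
At 2/3: a pole of order 2; residue 86967/123250.


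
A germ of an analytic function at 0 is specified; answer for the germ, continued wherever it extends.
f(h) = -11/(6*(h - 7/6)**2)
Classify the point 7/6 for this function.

The denominator factor h - 7/6 vanishes at 7/6 and appears to the power 2; the numerator there equals -11/6, nonzero, and no other factor vanishes.
Hence a pole whose order is the multiplicity, 2.

The point is a pole of order 2.


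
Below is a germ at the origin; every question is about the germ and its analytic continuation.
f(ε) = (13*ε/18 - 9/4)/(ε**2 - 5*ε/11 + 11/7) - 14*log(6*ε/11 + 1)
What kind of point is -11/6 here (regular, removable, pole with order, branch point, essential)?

The point is a logarithmic branch point.

The term (-14)*log(1 - ε/(-11/6)) has argument 1 - -11/6/(-11/6) = 0 at -11/6: a logarithmic (infinitely-sheeted) branch point; the remaining terms are analytic or single-valued there.


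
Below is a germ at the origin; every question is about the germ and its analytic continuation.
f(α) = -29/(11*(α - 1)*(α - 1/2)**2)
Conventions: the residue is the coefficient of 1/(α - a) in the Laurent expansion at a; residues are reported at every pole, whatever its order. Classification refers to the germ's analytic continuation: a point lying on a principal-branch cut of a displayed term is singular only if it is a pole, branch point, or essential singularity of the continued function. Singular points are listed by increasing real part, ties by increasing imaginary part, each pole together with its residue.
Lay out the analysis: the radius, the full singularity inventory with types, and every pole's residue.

Radius of convergence at 0: 1/2.
At 1/2: a pole of order 2; residue 116/11.
At 1: a pole of order 1; residue -116/11.

Denominator factor (α - 1/2)^2: pole of order 2 at 1/2, modulus 1/2.
Denominator factor (α - 1): pole of order 1 at 1, modulus 1.
The radius of convergence is the smallest modulus among the singular points: 1/2.
At the order-2 pole 1/2 set g(α) = (α - (1/2))^2*f(α) = -29/(11*(α - 1)).
Order-2 pole: residue = g'(a); g'(1/2) = 116/11, so the residue is 116/11.
At the order-1 pole 1 set g(α) = (α - (1))*f(α) = -29/(11*(α - 1/2)**2).
Simple pole: residue = g(a) at a = 1, which is -116/11.
List the singular points by increasing real part (a conjugate pair: the negative imaginary part first).


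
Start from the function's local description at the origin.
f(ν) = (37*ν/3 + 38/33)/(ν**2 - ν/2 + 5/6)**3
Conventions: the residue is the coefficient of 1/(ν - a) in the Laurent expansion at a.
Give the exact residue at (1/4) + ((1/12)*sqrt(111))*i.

The factor ν**2 - ν/2 + 5/6 splits as (ν - a)(ν - a') with a = (1/4) + ((1/12)*sqrt(111))*i, a' = (1/4) - ((1/12)*sqrt(111))*i. At the order-3 pole a set g(ν) = (ν - a)^3*f(ν) = [37*ν/3 + 38/33] / (ν - a')^3.
Order-3 pole: residue = g''(a)/2; g''((1/4) + ((1/12)*sqrt(111))*i) = -((160992/557183)*sqrt(111))*i, so the residue is -((80496/557183)*sqrt(111))*i.

The residue is -((80496/557183)*sqrt(111))*i.


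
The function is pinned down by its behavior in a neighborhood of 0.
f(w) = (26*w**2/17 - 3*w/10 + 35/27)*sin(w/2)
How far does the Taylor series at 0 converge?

The factor sin(w/2) is entire and contributes no finite singular point.
The polynomial part has no poles.
No finite singular points: the Taylor series at 0 converges everywhere.

The radius of convergence is infinite.


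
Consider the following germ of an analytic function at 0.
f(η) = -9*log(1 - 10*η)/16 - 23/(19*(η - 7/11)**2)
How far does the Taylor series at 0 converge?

The radius of convergence is 1/10.

Denominator factor (η - 7/11)^2: pole of order 2 at 7/11, modulus 7/11.
Branch term (-9/16)*log(1 - η/(1/10)): its argument vanishes at η = 1/10, a logarithmic branch point, modulus 1/10.
The radius of convergence is the smallest modulus among the singular points: 1/10.


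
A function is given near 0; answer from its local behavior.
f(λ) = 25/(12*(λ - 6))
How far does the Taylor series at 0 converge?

Denominator factor (λ - 6): pole of order 1 at 6, modulus 6.
The radius of convergence is the smallest modulus among the singular points: 6.

The radius of convergence is 6.


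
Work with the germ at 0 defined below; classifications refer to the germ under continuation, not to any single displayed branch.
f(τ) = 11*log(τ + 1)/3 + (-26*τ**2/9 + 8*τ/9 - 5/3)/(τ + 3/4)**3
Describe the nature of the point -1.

The point is a logarithmic branch point.

The term (11/3)*log(1 - τ/(-1)) has argument 1 - -1/(-1) = 0 at -1: a logarithmic (infinitely-sheeted) branch point; the remaining terms are analytic or single-valued there.


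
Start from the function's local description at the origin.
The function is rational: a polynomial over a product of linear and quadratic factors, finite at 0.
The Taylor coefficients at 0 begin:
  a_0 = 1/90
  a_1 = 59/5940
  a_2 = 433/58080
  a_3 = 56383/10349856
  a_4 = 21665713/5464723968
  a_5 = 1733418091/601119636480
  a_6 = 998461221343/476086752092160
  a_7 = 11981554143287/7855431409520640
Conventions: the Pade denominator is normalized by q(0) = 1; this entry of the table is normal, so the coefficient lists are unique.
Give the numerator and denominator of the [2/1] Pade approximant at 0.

The Pade approximant has numerator coefficients [1/90, 11449/6313140, 29881/151515360]; denominator coefficients [1, -281915/385803].

Taylor coefficients needed (read off): a_0 = 1/90, a_1 = 59/5940, a_2 = 433/58080, a_3 = 56383/10349856.
Write the denominator as Q(ν) = 1 + q1*ν. Requiring Q*f - P = O(ν^4) with deg P <= 2 kills the coefficients of ν^3..ν^3 in Q*f:
  ν^3: a_3 + q1*a_2 = 0, i.e. 56383/10349856 + (433/58080)*q1 = 0.
Solving this linear system: q1 = -281915/385803.
The numerator is Q*f truncated at degree 2: P0 = a_0 = 1/90; P1 = a_1 + q1*a_0 = 11449/6313140; P2 = a_2 + q1*a_1 = 29881/151515360.


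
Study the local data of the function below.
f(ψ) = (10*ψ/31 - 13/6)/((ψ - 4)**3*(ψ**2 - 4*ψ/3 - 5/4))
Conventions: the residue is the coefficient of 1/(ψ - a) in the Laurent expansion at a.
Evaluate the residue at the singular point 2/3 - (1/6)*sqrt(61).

The residue is 1364572/44729807 - (13853480/2728518227)*sqrt(61).

The factor ψ**2 - 4*ψ/3 - 5/4 splits as (ψ - a)(ψ - a') with a = 2/3 - (1/6)*sqrt(61), a' = 2/3 + (1/6)*sqrt(61). At the order-1 pole a set g(ψ) = (ψ - a)*f(ψ) = [(10*ψ/31 - 13/6)/(ψ - 4)**3] / (ψ - a').
Simple pole: residue = g(a) at a = 2/3 - (1/6)*sqrt(61), which is 1364572/44729807 - (13853480/2728518227)*sqrt(61).


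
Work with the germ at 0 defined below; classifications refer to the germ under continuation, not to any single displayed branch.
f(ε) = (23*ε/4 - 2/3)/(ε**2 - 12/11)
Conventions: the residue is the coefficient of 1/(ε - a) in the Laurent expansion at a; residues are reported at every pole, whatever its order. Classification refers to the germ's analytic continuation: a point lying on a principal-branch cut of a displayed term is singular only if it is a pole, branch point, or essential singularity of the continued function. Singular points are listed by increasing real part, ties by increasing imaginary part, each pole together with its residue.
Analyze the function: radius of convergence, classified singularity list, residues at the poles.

Radius of convergence at 0: (2/11)*sqrt(33).
At -(2/11)*sqrt(33): a pole of order 1; residue 23/8 + (1/18)*sqrt(33).
At (2/11)*sqrt(33): a pole of order 1; residue 23/8 - (1/18)*sqrt(33).

Denominator factor (ε**2 - 12/11): discriminant 48/11, real irrational roots (2/11)*sqrt(33) and -(2/11)*sqrt(33); poles of order 1, moduli (2/11)*sqrt(33) and (2/11)*sqrt(33).
The radius of convergence is the smallest modulus among the singular points: (2/11)*sqrt(33).
The factor ε**2 - 12/11 splits as (ε - a)(ε - a') with a = -(2/11)*sqrt(33), a' = (2/11)*sqrt(33). At the order-1 pole a set g(ε) = (ε - a)*f(ε) = [23*ε/4 - 2/3] / (ε - a').
Simple pole: residue = g(a) at a = -(2/11)*sqrt(33), which is 23/8 + (1/18)*sqrt(33).
The factor ε**2 - 12/11 splits as (ε - a)(ε - a') with a = (2/11)*sqrt(33), a' = -(2/11)*sqrt(33). At the order-1 pole a set g(ε) = (ε - a)*f(ε) = [23*ε/4 - 2/3] / (ε - a').
Simple pole: residue = g(a) at a = (2/11)*sqrt(33), which is 23/8 - (1/18)*sqrt(33).
List the singular points by increasing real part (a conjugate pair: the negative imaginary part first).


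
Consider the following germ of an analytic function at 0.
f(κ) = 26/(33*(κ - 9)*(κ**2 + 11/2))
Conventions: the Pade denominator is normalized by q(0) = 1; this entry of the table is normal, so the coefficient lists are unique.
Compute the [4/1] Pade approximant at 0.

The Pade approximant has numerator coefficients [-52/3267, 0, 104/35937, 0, -208/395307]; denominator coefficients [1, -1/9].

Taylor coefficients needed (expand at 0): a_0 = -52/3267, a_1 = -52/29403, a_2 = 7852/2910897, a_3 = 7852/26198073, a_4 = -1278316/2593609227, a_5 = -1278316/23342483043.
Write the denominator as Q(κ) = 1 + q1*κ. Requiring Q*f - P = O(κ^6) with deg P <= 4 kills the coefficients of κ^5..κ^5 in Q*f:
  κ^5: a_5 + q1*a_4 = 0, i.e. -1278316/23342483043 + (-1278316/2593609227)*q1 = 0.
Solving this linear system: q1 = -1/9.
The numerator is Q*f truncated at degree 4: P0 = a_0 = -52/3267; P1 = a_1 + q1*a_0 = 0; P2 = a_2 + q1*a_1 = 104/35937; P3 = a_3 + q1*a_2 = 0; P4 = a_4 + q1*a_3 = -208/395307.


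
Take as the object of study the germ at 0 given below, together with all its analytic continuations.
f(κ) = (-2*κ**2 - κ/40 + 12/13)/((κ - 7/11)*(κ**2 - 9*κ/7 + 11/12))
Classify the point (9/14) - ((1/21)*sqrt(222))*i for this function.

The point is a pole of order 1.

The denominator factor κ**2 - 9*κ/7 + 11/12 vanishes at (9/14) - ((1/21)*sqrt(222))*i and appears to the power 1; the numerator there equals (166223/152880) + ((727/5880)*sqrt(222))*i, nonzero, and no other factor vanishes.
Hence a pole whose order is the multiplicity, 1.


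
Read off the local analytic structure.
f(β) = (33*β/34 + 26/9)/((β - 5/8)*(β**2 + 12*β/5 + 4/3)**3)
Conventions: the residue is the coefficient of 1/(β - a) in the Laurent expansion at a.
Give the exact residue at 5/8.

The residue is 420593664/4032003203.

At the order-1 pole 5/8 set g(β) = (β - (5/8))*f(β) = (33*β/34 + 26/9)/(β**2 + 12*β/5 + 4/3)**3.
Simple pole: residue = g(a) at a = 5/8, which is 420593664/4032003203.


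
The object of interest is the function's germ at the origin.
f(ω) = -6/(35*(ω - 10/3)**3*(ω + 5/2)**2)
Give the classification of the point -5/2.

The point is a pole of order 2.

The denominator factor ω + 5/2 vanishes at -5/2 and appears to the power 2; the numerator there equals -6/35, nonzero, and no other factor vanishes.
Hence a pole whose order is the multiplicity, 2.


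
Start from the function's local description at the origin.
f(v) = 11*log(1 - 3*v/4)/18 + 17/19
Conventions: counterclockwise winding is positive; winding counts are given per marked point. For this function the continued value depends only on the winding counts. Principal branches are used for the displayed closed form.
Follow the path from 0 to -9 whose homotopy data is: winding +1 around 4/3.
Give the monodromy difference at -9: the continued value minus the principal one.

The rational part is single-valued and drops out of the difference; each branch term changes only by its own monodromy.
(11/18)*log(1 - v/(4/3)): each positive loop around 4/3 adds 2*pi*i to the log, so winding +1 contributes (11/18)*(1)*2*pi*i = (11/9)*pi*i.
Summing the contributions at v = -9 gives (11/9)*pi*i.

Continued minus principal equals (11/9)*pi*i.


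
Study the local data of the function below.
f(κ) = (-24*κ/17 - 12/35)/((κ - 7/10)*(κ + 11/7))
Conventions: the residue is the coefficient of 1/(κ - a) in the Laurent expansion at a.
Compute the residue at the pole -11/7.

At the order-1 pole -11/7 set g(κ) = (κ - (-11/7))*f(κ) = (-24*κ/17 - 12/35)/(κ - 7/10).
Simple pole: residue = g(a) at a = -11/7, which is -744/901.

The residue is -744/901.


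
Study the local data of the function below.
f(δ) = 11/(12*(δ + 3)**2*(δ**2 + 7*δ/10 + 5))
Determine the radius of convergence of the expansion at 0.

The radius of convergence is sqrt(5).

Denominator factor (δ + 3)^2: pole of order 2 at -3, modulus 3.
Denominator factor (δ**2 + 7*δ/10 + 5): discriminant -1951/100, complex-conjugate roots (-7/20) + ((1/20)*sqrt(1951))*i and (-7/20) - ((1/20)*sqrt(1951))*i; poles of order 1, moduli sqrt(5) and sqrt(5).
The radius of convergence is the smallest modulus among the singular points: sqrt(5).


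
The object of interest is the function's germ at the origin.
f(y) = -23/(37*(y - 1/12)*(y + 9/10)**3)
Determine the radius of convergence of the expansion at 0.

The radius of convergence is 1/12.

Denominator factor (y + 9/10)^3: pole of order 3 at -9/10, modulus 9/10.
Denominator factor (y - 1/12): pole of order 1 at 1/12, modulus 1/12.
The radius of convergence is the smallest modulus among the singular points: 1/12.


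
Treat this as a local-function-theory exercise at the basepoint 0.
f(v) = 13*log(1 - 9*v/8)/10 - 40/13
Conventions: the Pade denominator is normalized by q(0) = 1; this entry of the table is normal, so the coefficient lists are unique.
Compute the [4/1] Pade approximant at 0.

The Pade approximant has numerator coefficients [-40/13, 1359/1040, 3159/6400, 3159/25600, 28431/819200]; denominator coefficients [1, -9/10].

Taylor coefficients needed (expand at 0): a_0 = -40/13, a_1 = -117/80, a_2 = -1053/1280, a_3 = -3159/5120, a_4 = -85293/163840, a_5 = -767637/1638400.
Write the denominator as Q(v) = 1 + q1*v. Requiring Q*f - P = O(v^6) with deg P <= 4 kills the coefficients of v^5..v^5 in Q*f:
  v^5: a_5 + q1*a_4 = 0, i.e. -767637/1638400 + (-85293/163840)*q1 = 0.
Solving this linear system: q1 = -9/10.
The numerator is Q*f truncated at degree 4: P0 = a_0 = -40/13; P1 = a_1 + q1*a_0 = 1359/1040; P2 = a_2 + q1*a_1 = 3159/6400; P3 = a_3 + q1*a_2 = 3159/25600; P4 = a_4 + q1*a_3 = 28431/819200.


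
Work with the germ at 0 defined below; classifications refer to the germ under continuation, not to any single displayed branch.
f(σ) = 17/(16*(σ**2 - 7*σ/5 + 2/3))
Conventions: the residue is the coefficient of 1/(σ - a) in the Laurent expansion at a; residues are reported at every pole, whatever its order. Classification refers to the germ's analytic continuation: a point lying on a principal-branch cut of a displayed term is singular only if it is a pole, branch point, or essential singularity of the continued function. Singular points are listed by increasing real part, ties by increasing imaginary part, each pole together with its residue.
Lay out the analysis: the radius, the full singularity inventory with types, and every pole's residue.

Radius of convergence at 0: (1/3)*sqrt(6).
At (7/10) - ((1/30)*sqrt(159))*i: a pole of order 1; residue ((85/848)*sqrt(159))*i.
At (7/10) + ((1/30)*sqrt(159))*i: a pole of order 1; residue -((85/848)*sqrt(159))*i.

Denominator factor (σ**2 - 7*σ/5 + 2/3): discriminant -53/75, complex-conjugate roots (7/10) + ((1/30)*sqrt(159))*i and (7/10) - ((1/30)*sqrt(159))*i; poles of order 1, moduli (1/3)*sqrt(6) and (1/3)*sqrt(6).
The radius of convergence is the smallest modulus among the singular points: (1/3)*sqrt(6).
The factor σ**2 - 7*σ/5 + 2/3 splits as (σ - a)(σ - a') with a = (7/10) - ((1/30)*sqrt(159))*i, a' = (7/10) + ((1/30)*sqrt(159))*i. At the order-1 pole a set g(σ) = (σ - a)*f(σ) = [17/16] / (σ - a').
Simple pole: residue = g(a) at a = (7/10) - ((1/30)*sqrt(159))*i, which is ((85/848)*sqrt(159))*i.
The factor σ**2 - 7*σ/5 + 2/3 splits as (σ - a)(σ - a') with a = (7/10) + ((1/30)*sqrt(159))*i, a' = (7/10) - ((1/30)*sqrt(159))*i. At the order-1 pole a set g(σ) = (σ - a)*f(σ) = [17/16] / (σ - a').
Simple pole: residue = g(a) at a = (7/10) + ((1/30)*sqrt(159))*i, which is -((85/848)*sqrt(159))*i.
List the singular points by increasing real part (a conjugate pair: the negative imaginary part first).


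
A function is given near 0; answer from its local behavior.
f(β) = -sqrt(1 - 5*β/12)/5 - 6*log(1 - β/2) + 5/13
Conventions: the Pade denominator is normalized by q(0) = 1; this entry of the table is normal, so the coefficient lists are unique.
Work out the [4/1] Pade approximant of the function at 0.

Taylor coefficients needed (expand at 0): a_0 = 12/65, a_1 = 73/24, a_2 = 869/1152, a_3 = 6937/27648, a_4 = 249457/2654208, a_5 = 11965811/318504960.
Write the denominator as Q(β) = 1 + q1*β. Requiring Q*f - P = O(β^6) with deg P <= 4 kills the coefficients of β^5..β^5 in Q*f:
  β^5: a_5 + q1*a_4 = 0, i.e. 11965811/318504960 + (249457/2654208)*q1 = 0.
Solving this linear system: q1 = -920447/2302680.
The numerator is Q*f truncated at degree 4: P0 = a_0 = 12/65; P1 = a_1 + q1*a_0 = 444213661/149674200; P2 = a_2 + q1*a_1 = -5667673/12280960; P3 = a_3 + q1*a_2 = -67148989/1326343680; P4 = a_4 + q1*a_3 = -535470497/84885995520.

The Pade approximant has numerator coefficients [12/65, 444213661/149674200, -5667673/12280960, -67148989/1326343680, -535470497/84885995520]; denominator coefficients [1, -920447/2302680].


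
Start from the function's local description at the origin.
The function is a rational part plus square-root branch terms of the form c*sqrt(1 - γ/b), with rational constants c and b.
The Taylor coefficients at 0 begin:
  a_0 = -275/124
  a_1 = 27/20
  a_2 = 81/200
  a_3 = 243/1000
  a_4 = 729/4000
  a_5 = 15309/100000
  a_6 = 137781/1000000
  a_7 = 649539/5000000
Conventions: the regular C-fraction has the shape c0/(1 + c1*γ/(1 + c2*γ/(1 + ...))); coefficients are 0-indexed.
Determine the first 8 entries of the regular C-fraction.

Taylor coefficients (read off): a_0 = -275/124, a_1 = 27/20, a_2 = 81/200, a_3 = 243/1000, a_4 = 729/4000, a_5 = 15309/100000, a_6 = 137781/1000000, a_7 = 649539/5000000.
c0 = a_0 = -275/124. Peel one level at a time: if S = 1 + c*γ/S' with S'(0) = 1, then c is the γ-coefficient of S and S' = c*γ/(S - 1).
S_1 = c0/f = 1 + (837/1375)*γ + (2091663/3781250)*γ^2 + ...; c1 = 837/1375.
S_2 = c1*γ/(S_1 - 1) = 1 + (-2499/2750)*γ + (-9/100)*γ^2 + ...; c2 = -2499/2750.
S_3 = c2*γ/(S_2 - 1) = 1 + (-165/1666)*γ + (-137709/2775556)*γ^2 + ...; c3 = -165/1666.
S_4 = c3*γ/(S_3 - 1) = 1 + (-4173/8330)*γ + (-9/100)*γ^2 + ...; c4 = -4173/8330.
S_5 = c4*γ/(S_4 - 1) = 1 + (-2499/13910)*γ + (-14611653/193488100)*γ^2 + ...; c5 = -2499/13910.
S_6 = c5*γ/(S_5 - 1) = 1 + (-5847/13910)*γ + (-9/100)*γ^2 + ...; c6 = -5847/13910.
S_7 = c6*γ/(S_6 - 1) = 1 + (-4173/19490)*γ + ...; c7 = -4173/19490.

The regular C-fraction coefficients are [-275/124, 837/1375, -2499/2750, -165/1666, -4173/8330, -2499/13910, -5847/13910, -4173/19490].


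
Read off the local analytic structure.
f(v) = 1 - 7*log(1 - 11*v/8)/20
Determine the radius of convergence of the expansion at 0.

Branch term (-7/20)*log(1 - v/(8/11)): its argument vanishes at v = 8/11, a logarithmic branch point, modulus 8/11.
The radius of convergence is the smallest modulus among the singular points: 8/11.

The radius of convergence is 8/11.


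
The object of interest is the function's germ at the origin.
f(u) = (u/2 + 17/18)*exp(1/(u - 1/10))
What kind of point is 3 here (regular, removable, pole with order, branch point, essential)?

There is no denominator, hence no pole anywhere.
The essential point of exp(1/(u - (1/10))) is 1/10, not 3.
So the germ continues analytically to 3.

The point is a regular point.


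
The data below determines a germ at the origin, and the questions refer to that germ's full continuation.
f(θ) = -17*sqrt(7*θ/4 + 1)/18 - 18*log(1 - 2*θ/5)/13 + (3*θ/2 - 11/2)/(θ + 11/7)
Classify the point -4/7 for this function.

The point is an algebraic (square-root) branch point.

The term (-17/18)*sqrt(1 - θ/(-4/7)) has argument 1 - -4/7/(-4/7) = 0 at -4/7: a square-root (algebraic, two-sheeted) branch point; the remaining terms are analytic or single-valued there.


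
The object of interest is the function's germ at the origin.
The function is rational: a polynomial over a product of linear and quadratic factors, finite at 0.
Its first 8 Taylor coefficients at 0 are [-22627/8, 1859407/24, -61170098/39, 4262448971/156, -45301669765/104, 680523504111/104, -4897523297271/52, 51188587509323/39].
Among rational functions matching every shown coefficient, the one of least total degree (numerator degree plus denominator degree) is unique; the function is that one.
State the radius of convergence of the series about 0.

No rational of total degree below 6 reproduces all 8 coefficients; solving the [2/4] Pade equations on them gives f(j) = (33*j**2/13 + 23*j/6 + 17/16)/((j - 1/2)*(j + 1/11)**3), whose expansion matches every shown term.
Denominator factor (j - 1/2): pole of order 1 at 1/2, modulus 1/2.
Denominator factor (j + 1/11)^3: pole of order 3 at -1/11, modulus 1/11.
The radius of convergence is the smallest modulus among the singular points: 1/11.

The radius of convergence is 1/11.


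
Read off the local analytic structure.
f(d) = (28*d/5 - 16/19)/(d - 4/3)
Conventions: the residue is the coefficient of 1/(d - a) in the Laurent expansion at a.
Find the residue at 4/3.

At the order-1 pole 4/3 set g(d) = (d - (4/3))*f(d) = 28*d/5 - 16/19.
Simple pole: residue = g(a) at a = 4/3, which is 1888/285.

The residue is 1888/285.


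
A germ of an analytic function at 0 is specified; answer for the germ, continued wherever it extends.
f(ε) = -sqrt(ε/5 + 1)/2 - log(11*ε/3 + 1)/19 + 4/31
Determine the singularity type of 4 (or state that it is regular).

There is no denominator, hence no pole anywhere.
Branch term log(1 - ε/(-3/11)): argument at 4 is 47/3, nonzero, so 4 is not its branch point (a point on a principal cut is still regular for the continued germ).
Branch term sqrt(1 - ε/(-5)): argument at 4 is 9/5, nonzero, so 4 is not its branch point (a point on a principal cut is still regular for the continued germ).
So the germ continues analytically to 4.

The point is a regular point.


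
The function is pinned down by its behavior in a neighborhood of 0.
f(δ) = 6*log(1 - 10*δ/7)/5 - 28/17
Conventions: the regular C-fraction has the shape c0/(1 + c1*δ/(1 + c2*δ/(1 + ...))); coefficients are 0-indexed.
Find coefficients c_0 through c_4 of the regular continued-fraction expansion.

Taylor coefficients (expand at 0): a_0 = -28/17, a_1 = -12/7, a_2 = -60/49, a_3 = -400/343, a_4 = -3000/2401.
c0 = a_0 = -28/17. Peel one level at a time: if S = 1 + c*δ/S' with S'(0) = 1, then c is the δ-coefficient of S and S' = c*δ/(S - 1).
S_1 = c0/f = 1 + (-51/49)*δ + (816/2401)*δ^2 + ...; c1 = -51/49.
S_2 = c1*δ/(S_1 - 1) = 1 + (16/49)*δ + (-25/147)*δ^2 + ...; c2 = 16/49.
S_3 = c2*δ/(S_2 - 1) = 1 + (25/48)*δ + (10375/16128)*δ^2 + ...; c3 = 25/48.
S_4 = c3*δ/(S_3 - 1) = 1 + (-415/336)*δ + ...; c4 = -415/336.

The regular C-fraction coefficients are [-28/17, -51/49, 16/49, 25/48, -415/336].


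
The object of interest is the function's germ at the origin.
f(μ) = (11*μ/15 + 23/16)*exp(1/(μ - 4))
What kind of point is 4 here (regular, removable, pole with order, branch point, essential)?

The exponent 1/(μ - (4)) has a pole at 4, so exp(1/(μ - (4))) takes every nonzero value near it: an essential singularity (not a pole of any order).

The point is an essential singularity.


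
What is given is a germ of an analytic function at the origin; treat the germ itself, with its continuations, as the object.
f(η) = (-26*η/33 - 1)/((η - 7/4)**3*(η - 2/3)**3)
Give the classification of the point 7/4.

The point is a pole of order 3.

The denominator factor η - 7/4 vanishes at 7/4 and appears to the power 3; the numerator there equals -157/66, nonzero, and no other factor vanishes.
Hence a pole whose order is the multiplicity, 3.


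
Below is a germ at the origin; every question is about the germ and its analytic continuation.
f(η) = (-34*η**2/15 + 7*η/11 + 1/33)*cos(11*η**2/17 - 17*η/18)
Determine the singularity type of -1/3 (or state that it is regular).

There is no denominator, hence no pole anywhere.
The factor cos(11*η**2/17 - 17*η/18) is entire.
So the germ continues analytically to -1/3.

The point is a regular point.


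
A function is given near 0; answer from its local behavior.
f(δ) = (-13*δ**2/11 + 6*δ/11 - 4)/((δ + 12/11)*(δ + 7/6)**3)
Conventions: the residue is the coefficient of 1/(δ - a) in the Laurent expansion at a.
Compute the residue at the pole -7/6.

At the order-3 pole -7/6 set g(δ) = (δ - (-7/6))^3*f(δ) = (-13*δ**2/11 + 6*δ/11 - 4)/(δ + 12/11).
Order-3 pole: residue = g''(a)/2; g''(-7/6) = 3450816/125, so the residue is 1725408/125.

The residue is 1725408/125.


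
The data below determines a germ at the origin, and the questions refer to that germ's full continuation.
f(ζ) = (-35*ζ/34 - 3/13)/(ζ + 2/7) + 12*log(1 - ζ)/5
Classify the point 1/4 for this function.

Denominator factors: ζ + 2/7 = 15/28 at ζ = 1/4 — none vanishes.
Branch term log(1 - ζ/(1)): argument at 1/4 is 3/4, nonzero, so 1/4 is not its branch point (a point on a principal cut is still regular for the continued germ).
So the germ continues analytically to 1/4.

The point is a regular point.


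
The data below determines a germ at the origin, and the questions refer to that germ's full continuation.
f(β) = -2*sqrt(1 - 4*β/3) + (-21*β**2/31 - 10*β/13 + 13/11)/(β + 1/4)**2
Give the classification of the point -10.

Denominator factors: β + 1/4 = -39/4 at β = -10 — none vanishes.
Branch term sqrt(1 - β/(3/4)): argument at -10 is 43/3, nonzero, so -10 is not its branch point (a point on a principal cut is still regular for the continued germ).
So the germ continues analytically to -10.

The point is a regular point.


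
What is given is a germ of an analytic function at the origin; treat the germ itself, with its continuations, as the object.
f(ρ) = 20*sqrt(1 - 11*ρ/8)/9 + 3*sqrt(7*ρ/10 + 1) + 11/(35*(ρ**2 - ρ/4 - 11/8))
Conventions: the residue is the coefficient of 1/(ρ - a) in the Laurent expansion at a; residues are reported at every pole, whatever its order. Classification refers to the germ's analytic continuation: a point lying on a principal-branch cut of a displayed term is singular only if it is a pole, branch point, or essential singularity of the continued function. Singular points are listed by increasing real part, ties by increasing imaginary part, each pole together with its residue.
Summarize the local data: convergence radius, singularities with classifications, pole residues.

Denominator factor (ρ**2 - ρ/4 - 11/8): discriminant 89/16, real irrational roots 1/8 + (1/8)*sqrt(89) and 1/8 - (1/8)*sqrt(89); poles of order 1, moduli 1/8 + (1/8)*sqrt(89) and -1/8 + (1/8)*sqrt(89).
Branch term (3)*sqrt(1 - ρ/(-10/7)): its argument vanishes at ρ = -10/7, a square-root branch point, modulus 10/7.
Branch term (20/9)*sqrt(1 - ρ/(8/11)): its argument vanishes at ρ = 8/11, a square-root branch point, modulus 8/11.
The radius of convergence is the smallest modulus among the singular points: 8/11.
The branch terms are analytic at 1/8 - (1/8)*sqrt(89) and contribute nothing to the residue; only the rational part matters.
The factor ρ**2 - ρ/4 - 11/8 splits as (ρ - a)(ρ - a') with a = 1/8 - (1/8)*sqrt(89), a' = 1/8 + (1/8)*sqrt(89). At the order-1 pole a set g(ρ) = (ρ - a)*(rational part) = [11/35] / (ρ - a').
Simple pole: residue = g(a) at a = 1/8 - (1/8)*sqrt(89), which is -(44/3115)*sqrt(89).
The branch terms are analytic at 1/8 + (1/8)*sqrt(89) and contribute nothing to the residue; only the rational part matters.
The factor ρ**2 - ρ/4 - 11/8 splits as (ρ - a)(ρ - a') with a = 1/8 + (1/8)*sqrt(89), a' = 1/8 - (1/8)*sqrt(89). At the order-1 pole a set g(ρ) = (ρ - a)*(rational part) = [11/35] / (ρ - a').
Simple pole: residue = g(a) at a = 1/8 + (1/8)*sqrt(89), which is (44/3115)*sqrt(89).
List the singular points by increasing real part (a conjugate pair: the negative imaginary part first).

Radius of convergence at 0: 8/11.
At -10/7: an algebraic (square-root) branch point.
At 1/8 - (1/8)*sqrt(89): a pole of order 1; residue -(44/3115)*sqrt(89).
At 8/11: an algebraic (square-root) branch point.
At 1/8 + (1/8)*sqrt(89): a pole of order 1; residue (44/3115)*sqrt(89).


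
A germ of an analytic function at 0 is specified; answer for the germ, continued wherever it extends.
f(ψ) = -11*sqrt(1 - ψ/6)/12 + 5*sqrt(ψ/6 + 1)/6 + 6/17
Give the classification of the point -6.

The term (5/6)*sqrt(1 - ψ/(-6)) has argument 1 - -6/(-6) = 0 at -6: a square-root (algebraic, two-sheeted) branch point; the remaining terms are analytic or single-valued there.

The point is an algebraic (square-root) branch point.


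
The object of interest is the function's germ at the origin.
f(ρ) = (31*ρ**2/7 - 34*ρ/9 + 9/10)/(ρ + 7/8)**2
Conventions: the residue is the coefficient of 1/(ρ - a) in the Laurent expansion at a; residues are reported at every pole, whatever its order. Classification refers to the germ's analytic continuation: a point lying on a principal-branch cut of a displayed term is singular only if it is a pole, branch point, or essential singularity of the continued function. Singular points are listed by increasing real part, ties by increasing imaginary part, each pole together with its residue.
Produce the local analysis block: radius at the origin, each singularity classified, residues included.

Radius of convergence at 0: 7/8.
At -7/8: a pole of order 2; residue -415/36.

Denominator factor (ρ + 7/8)^2: pole of order 2 at -7/8, modulus 7/8.
The radius of convergence is the smallest modulus among the singular points: 7/8.
At the order-2 pole -7/8 set g(ρ) = (ρ - (-7/8))^2*f(ρ) = 31*ρ**2/7 - 34*ρ/9 + 9/10.
Order-2 pole: residue = g'(a); g'(-7/8) = -415/36, so the residue is -415/36.


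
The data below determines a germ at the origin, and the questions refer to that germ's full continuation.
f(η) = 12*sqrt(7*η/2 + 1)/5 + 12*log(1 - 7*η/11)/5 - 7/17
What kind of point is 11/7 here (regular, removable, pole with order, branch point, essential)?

The point is a logarithmic branch point.

The term (12/5)*log(1 - η/(11/7)) has argument 1 - 11/7/(11/7) = 0 at 11/7: a logarithmic (infinitely-sheeted) branch point; the remaining terms are analytic or single-valued there.


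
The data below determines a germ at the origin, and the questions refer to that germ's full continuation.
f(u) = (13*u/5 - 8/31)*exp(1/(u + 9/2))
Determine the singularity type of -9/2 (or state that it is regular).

The exponent 1/(u - (-9/2)) has a pole at -9/2, so exp(1/(u - (-9/2))) takes every nonzero value near it: an essential singularity (not a pole of any order).

The point is an essential singularity.


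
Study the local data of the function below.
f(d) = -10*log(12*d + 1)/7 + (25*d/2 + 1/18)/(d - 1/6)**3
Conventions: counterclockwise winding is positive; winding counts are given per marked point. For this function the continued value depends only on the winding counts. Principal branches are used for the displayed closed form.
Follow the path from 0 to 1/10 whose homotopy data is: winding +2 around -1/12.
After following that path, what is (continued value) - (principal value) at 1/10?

Continued minus principal equals -(40/7)*pi*i.

The rational part is single-valued and drops out of the difference; each branch term changes only by its own monodromy.
(-10/7)*log(1 - d/(-1/12)): each positive loop around -1/12 adds 2*pi*i to the log, so winding +2 contributes (-10/7)*(2)*2*pi*i = -(40/7)*pi*i.
Summing the contributions at d = 1/10 gives -(40/7)*pi*i.


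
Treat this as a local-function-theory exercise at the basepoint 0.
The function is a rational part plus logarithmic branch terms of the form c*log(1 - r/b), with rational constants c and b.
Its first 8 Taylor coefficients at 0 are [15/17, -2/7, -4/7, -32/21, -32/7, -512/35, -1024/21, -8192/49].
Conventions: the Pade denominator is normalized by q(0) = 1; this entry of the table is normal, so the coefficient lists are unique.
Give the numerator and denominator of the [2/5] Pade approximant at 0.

The Pade approximant has numerator coefficients [15/17, -3087609162/591203917, 631458001052/86906975799]; denominator coefficients [1, -4086171260/730310721, 1721235896/243436907, 861031232/2190932163, 2460064832/10954660815, 4239822848/32863982445].

Taylor coefficients needed (read off): a_0 = 15/17, a_1 = -2/7, a_2 = -4/7, a_3 = -32/21, a_4 = -32/7, a_5 = -512/35, a_6 = -1024/21, a_7 = -8192/49.
Write the denominator as Q(r) = 1 + q1*r + q2*r^2 + q3*r^3 + q4*r^4 + q5*r^5. Requiring Q*f - P = O(r^8) with deg P <= 2 kills the coefficients of r^3..r^7 in Q*f:
  r^3: a_3 + q1*a_2 + q2*a_1 + q3*a_0 = 0, i.e. -32/21 + (-4/7)*q1 + (-2/7)*q2 + (15/17)*q3 = 0.
  r^4: a_4 + q1*a_3 + q2*a_2 + q3*a_1 + q4*a_0 = 0, i.e. -32/7 + (-32/21)*q1 + (-4/7)*q2 + (-2/7)*q3 + (15/17)*q4 = 0.
  r^5: a_5 + q1*a_4 + q2*a_3 + q3*a_2 + q4*a_1 + q5*a_0 = 0, i.e. -512/35 + (-32/7)*q1 + (-32/21)*q2 + (-4/7)*q3 + (-2/7)*q4 + (15/17)*q5 = 0.
  r^6: a_6 + q1*a_5 + q2*a_4 + q3*a_3 + q4*a_2 + q5*a_1 = 0, i.e. -1024/21 + (-512/35)*q1 + (-32/7)*q2 + (-32/21)*q3 + (-4/7)*q4 + (-2/7)*q5 = 0.
  r^7: a_7 + q1*a_6 + q2*a_5 + q3*a_4 + q4*a_3 + q5*a_2 = 0, i.e. -8192/49 + (-1024/21)*q1 + (-512/35)*q2 + (-32/7)*q3 + (-32/21)*q4 + (-4/7)*q5 = 0.
Solving this linear system: q1 = -4086171260/730310721, q2 = 1721235896/243436907, q3 = 861031232/2190932163, q4 = 2460064832/10954660815, q5 = 4239822848/32863982445.
The numerator is Q*f truncated at degree 2: P0 = a_0 = 15/17; P1 = a_1 + q1*a_0 = -3087609162/591203917; P2 = a_2 + q1*a_1 + q2*a_0 = 631458001052/86906975799.


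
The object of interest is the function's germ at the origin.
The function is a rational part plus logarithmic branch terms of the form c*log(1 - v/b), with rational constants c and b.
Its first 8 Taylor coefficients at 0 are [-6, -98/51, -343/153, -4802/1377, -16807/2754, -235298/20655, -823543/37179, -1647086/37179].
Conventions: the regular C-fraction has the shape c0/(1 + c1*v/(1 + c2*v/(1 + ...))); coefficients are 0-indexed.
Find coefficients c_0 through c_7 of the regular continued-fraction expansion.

Taylor coefficients (read off): a_0 = -6, a_1 = -98/51, a_2 = -343/153, a_3 = -4802/1377, a_4 = -16807/2754, a_5 = -235298/20655, a_6 = -823543/37179, a_7 = -1647086/37179.
c0 = a_0 = -6. Peel one level at a time: if S = 1 + c*v/S' with S'(0) = 1, then c is the v-coefficient of S and S' = c*v/(S - 1).
S_1 = c0/f = 1 + (-49/153)*v + (-12691/46818)*v^2 + ...; c1 = -49/153.
S_2 = c1*v/(S_1 - 1) = 1 + (-259/306)*v + (-49/108)*v^2 + ...; c2 = -259/306.
S_3 = c2*v/(S_2 - 1) = 1 + (-119/222)*v + (-4165/12321)*v^2 + ...; c3 = -119/222.
S_4 = c3*v/(S_3 - 1) = 1 + (-70/111)*v + (-49/135)*v^2 + ...; c4 = -70/111.
S_5 = c4*v/(S_4 - 1) = 1 + (-259/450)*v + (-34447/101250)*v^2 + ...; c5 = -259/450.
S_6 = c5*v/(S_5 - 1) = 1 + (-133/225)*v + (-7/20)*v^2 + ...; c6 = -133/225.
S_7 = c6*v/(S_6 - 1) = 1 + (-45/76)*v + ...; c7 = -45/76.

The regular C-fraction coefficients are [-6, -49/153, -259/306, -119/222, -70/111, -259/450, -133/225, -45/76].


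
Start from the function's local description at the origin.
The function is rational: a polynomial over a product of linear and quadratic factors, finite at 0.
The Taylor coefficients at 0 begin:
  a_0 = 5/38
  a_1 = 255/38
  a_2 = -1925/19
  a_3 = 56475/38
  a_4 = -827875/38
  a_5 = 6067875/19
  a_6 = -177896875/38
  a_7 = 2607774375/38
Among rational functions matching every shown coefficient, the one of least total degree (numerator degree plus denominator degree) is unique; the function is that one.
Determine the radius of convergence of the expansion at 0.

The radius of convergence is 3/2 - (1/10)*sqrt(205).

No rational of total degree below 3 reproduces all 8 coefficients; solving the [1/2] Pade equations on them gives f(ξ) = (33*ξ/19 + 1/38)/(ξ**2 + 3*ξ + 1/5), whose expansion matches every shown term.
Denominator factor (ξ**2 + 3*ξ + 1/5): discriminant 41/5, real irrational roots -3/2 + (1/10)*sqrt(205) and -3/2 - (1/10)*sqrt(205); poles of order 1, moduli 3/2 - (1/10)*sqrt(205) and 3/2 + (1/10)*sqrt(205).
The radius of convergence is the smallest modulus among the singular points: 3/2 - (1/10)*sqrt(205).


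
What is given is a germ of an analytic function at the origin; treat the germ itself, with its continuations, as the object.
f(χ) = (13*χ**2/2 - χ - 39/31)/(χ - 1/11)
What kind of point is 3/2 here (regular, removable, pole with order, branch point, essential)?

Denominator factors: χ - 1/11 = 31/22 at χ = 3/2 — none vanishes.
So the germ continues analytically to 3/2.

The point is a regular point.


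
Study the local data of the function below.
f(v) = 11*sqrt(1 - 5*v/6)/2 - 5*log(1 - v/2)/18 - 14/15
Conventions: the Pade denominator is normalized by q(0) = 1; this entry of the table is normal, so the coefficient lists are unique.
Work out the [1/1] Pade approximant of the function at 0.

Taylor coefficients needed (expand at 0): a_0 = 137/30, a_1 = -155/72, a_2 = -85/192.
Write the denominator as Q(v) = 1 + q1*v. Requiring Q*f - P = O(v^3) with deg P <= 1 kills the coefficients of v^2..v^2 in Q*f:
  v^2: a_2 + q1*a_1 = 0, i.e. -85/192 + (-155/72)*q1 = 0.
Solving this linear system: q1 = -51/248.
The numerator is Q*f truncated at degree 1: P0 = a_0 = 137/30; P1 = a_1 + q1*a_0 = -69011/22320.

The Pade approximant has numerator coefficients [137/30, -69011/22320]; denominator coefficients [1, -51/248].


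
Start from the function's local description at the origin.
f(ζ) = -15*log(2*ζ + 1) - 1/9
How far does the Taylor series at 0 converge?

The radius of convergence is 1/2.

Branch term (-15)*log(1 - ζ/(-1/2)): its argument vanishes at ζ = -1/2, a logarithmic branch point, modulus 1/2.
The radius of convergence is the smallest modulus among the singular points: 1/2.
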